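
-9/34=-0.26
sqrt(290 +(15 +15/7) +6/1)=4*sqrt(959)/7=17.70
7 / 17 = 0.41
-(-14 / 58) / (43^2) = 7 / 53621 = 0.00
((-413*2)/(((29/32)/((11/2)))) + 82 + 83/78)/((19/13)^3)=-1884592853/1193466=-1579.09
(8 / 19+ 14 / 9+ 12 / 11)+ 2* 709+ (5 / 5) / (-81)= 24057043 / 16929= 1421.06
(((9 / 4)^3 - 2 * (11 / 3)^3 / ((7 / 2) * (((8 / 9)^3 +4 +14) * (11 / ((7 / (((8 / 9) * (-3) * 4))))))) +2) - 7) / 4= 2827357 / 1745152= 1.62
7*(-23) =-161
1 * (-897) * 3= -2691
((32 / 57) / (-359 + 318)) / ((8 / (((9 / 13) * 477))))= -5724 / 10127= -0.57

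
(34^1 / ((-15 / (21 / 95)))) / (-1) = 238 / 475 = 0.50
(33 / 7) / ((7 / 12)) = 396 / 49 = 8.08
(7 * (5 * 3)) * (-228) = -23940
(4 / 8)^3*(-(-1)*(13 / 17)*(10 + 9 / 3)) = 169 / 136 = 1.24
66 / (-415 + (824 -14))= 66 / 395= 0.17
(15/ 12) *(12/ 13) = 15/ 13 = 1.15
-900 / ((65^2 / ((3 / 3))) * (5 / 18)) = -648 / 845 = -0.77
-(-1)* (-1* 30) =-30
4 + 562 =566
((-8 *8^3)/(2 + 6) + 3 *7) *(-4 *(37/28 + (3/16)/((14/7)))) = 155647/56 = 2779.41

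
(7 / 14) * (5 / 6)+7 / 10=67 / 60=1.12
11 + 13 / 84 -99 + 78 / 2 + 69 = 1693 / 84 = 20.15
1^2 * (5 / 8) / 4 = 5 / 32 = 0.16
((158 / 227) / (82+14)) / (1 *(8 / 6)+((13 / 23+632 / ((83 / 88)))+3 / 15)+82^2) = 0.00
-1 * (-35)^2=-1225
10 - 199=-189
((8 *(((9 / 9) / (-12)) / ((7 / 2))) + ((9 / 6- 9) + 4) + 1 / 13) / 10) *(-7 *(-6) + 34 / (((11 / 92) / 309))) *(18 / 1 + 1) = -6041742303 / 10010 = -603570.66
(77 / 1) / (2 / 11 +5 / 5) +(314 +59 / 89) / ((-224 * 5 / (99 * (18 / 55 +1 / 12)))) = 278518871 / 5183360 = 53.73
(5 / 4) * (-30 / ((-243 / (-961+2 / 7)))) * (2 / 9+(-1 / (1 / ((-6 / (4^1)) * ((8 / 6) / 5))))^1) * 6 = -134500 / 243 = -553.50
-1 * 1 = -1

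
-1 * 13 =-13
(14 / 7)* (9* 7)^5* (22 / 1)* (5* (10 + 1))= 2401696434060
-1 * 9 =-9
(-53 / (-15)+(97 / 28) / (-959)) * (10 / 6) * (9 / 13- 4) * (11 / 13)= -672464573 / 40841892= -16.47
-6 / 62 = -3 / 31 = -0.10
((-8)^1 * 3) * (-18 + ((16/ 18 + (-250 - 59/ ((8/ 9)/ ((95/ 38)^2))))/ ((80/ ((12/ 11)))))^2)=-28535726761/ 18585600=-1535.37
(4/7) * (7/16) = 1/4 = 0.25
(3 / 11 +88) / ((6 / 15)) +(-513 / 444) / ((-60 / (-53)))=7152169 / 32560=219.66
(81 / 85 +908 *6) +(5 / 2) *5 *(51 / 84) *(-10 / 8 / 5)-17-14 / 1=103121699 / 19040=5416.06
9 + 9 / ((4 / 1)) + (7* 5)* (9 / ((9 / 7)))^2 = 6905 / 4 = 1726.25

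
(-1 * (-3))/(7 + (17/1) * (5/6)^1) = 18/127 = 0.14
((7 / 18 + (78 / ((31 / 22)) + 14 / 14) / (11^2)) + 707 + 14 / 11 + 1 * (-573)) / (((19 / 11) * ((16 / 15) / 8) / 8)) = 91910470 / 19437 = 4728.63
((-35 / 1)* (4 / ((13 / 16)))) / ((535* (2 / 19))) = -3.06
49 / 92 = 0.53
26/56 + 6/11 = 311/308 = 1.01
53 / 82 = 0.65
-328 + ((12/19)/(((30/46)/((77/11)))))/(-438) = -6824362/20805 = -328.02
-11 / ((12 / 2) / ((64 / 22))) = -16 / 3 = -5.33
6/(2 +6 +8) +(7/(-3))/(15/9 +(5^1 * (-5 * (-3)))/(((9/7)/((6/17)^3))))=-88033/498920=-0.18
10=10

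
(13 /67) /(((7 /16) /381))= 79248 /469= 168.97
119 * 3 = 357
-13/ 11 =-1.18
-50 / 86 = -25 / 43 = -0.58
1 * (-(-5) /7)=5 /7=0.71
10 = 10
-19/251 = -0.08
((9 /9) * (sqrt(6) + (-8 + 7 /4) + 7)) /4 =0.80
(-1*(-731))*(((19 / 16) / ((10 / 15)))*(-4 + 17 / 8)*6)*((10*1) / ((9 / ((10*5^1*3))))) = -2441425.78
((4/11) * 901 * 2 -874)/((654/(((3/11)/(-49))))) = 1203/646261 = 0.00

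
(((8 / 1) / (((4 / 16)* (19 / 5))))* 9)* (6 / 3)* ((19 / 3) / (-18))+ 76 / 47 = -7292 / 141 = -51.72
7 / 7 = 1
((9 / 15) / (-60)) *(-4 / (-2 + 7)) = 0.01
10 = 10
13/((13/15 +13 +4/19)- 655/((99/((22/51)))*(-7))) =0.90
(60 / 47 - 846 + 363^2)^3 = 232999035165117545121 / 103823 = 2244194785019865.97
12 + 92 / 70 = 466 / 35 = 13.31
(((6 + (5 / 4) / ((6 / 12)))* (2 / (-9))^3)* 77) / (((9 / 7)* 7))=-5236 / 6561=-0.80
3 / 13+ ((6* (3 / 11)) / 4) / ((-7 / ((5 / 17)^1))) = 7269 / 34034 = 0.21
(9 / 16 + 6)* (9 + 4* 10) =5145 / 16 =321.56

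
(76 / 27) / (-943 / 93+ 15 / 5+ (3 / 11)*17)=-25916 / 23049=-1.12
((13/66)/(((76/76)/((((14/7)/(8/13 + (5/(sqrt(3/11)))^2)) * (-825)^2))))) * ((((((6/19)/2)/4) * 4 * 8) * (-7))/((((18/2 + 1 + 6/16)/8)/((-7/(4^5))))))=1537160625/11351246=135.42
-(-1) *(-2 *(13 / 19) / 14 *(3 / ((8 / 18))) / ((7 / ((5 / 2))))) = -1755 / 7448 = -0.24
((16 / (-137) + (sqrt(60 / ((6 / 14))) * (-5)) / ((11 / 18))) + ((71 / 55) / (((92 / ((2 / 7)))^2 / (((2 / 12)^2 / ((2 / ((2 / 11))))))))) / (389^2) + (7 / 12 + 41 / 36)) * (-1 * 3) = -25053047590843229 / 5201718898628560 + 540 * sqrt(35) / 11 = 285.61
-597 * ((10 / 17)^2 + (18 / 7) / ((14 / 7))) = -1970697 / 2023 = -974.15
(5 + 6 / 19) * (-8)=-808 / 19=-42.53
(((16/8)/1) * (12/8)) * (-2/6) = -1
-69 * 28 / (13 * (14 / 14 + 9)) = -966 / 65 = -14.86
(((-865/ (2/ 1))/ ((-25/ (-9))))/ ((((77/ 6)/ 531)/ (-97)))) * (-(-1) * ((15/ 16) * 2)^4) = 7723612.58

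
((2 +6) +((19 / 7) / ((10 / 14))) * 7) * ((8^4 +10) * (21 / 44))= 7458549 / 110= 67804.99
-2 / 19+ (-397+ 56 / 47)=-395.91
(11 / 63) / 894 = 11 / 56322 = 0.00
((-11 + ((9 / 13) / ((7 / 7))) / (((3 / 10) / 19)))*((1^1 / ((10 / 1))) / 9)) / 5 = 427 / 5850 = 0.07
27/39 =9/13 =0.69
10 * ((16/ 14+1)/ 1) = 150/ 7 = 21.43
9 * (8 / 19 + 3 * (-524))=-268740 / 19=-14144.21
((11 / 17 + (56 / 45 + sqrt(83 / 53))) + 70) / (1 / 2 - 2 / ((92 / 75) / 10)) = -2529862 / 556155 - 46*sqrt(4399) / 38531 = -4.63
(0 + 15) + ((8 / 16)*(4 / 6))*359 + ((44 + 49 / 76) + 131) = 70751 / 228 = 310.31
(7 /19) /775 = 7 /14725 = 0.00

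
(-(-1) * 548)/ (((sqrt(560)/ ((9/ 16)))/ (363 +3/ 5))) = 1120797 * sqrt(35)/ 1400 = 4736.23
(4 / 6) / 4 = 1 / 6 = 0.17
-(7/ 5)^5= -5.38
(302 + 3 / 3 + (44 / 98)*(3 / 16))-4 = 117241 / 392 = 299.08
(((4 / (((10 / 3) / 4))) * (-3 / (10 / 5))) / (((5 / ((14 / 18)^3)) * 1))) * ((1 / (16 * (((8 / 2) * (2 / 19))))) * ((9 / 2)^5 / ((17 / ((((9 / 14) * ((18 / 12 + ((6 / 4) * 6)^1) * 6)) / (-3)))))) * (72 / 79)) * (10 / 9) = 128274111 / 859520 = 149.24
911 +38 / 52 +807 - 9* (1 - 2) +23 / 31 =1393149 / 806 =1728.47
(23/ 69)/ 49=1/ 147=0.01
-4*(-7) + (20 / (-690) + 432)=459.97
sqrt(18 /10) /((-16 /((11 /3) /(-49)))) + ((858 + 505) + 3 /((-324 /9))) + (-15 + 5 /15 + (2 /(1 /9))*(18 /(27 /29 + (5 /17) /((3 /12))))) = 11*sqrt(5) /3920 + 6242255 /4156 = 1501.99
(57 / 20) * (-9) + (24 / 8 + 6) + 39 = 22.35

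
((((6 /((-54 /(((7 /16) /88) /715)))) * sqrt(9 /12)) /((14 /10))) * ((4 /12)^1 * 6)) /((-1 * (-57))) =-sqrt(3) /103289472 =-0.00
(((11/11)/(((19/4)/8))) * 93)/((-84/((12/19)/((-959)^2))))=-2976/2324033887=-0.00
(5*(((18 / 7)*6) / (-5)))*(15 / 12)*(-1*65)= 8775 / 7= 1253.57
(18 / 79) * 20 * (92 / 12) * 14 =38640 / 79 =489.11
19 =19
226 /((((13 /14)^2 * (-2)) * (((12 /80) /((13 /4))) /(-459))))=16943220 /13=1303324.62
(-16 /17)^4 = 0.78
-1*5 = -5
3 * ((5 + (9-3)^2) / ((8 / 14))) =861 / 4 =215.25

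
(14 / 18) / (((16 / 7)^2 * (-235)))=-343 / 541440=-0.00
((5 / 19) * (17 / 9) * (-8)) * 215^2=-31433000 / 171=-183818.71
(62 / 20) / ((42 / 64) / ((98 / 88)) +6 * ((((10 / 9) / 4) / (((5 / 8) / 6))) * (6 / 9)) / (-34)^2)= 752556 / 145295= 5.18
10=10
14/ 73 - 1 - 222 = -16265/ 73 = -222.81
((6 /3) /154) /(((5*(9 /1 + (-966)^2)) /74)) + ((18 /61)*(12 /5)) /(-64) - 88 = -88.01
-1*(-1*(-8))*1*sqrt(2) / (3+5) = -sqrt(2) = -1.41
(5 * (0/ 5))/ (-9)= 0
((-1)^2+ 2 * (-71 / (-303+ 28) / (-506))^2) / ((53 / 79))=764827936989 / 513112146250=1.49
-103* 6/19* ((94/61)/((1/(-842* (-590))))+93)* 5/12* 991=-10282818387.59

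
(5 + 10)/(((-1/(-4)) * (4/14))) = 210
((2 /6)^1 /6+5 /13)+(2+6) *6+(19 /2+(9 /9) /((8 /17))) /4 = 192241 /3744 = 51.35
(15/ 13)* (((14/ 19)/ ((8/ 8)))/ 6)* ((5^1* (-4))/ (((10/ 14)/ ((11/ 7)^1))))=-1540/ 247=-6.23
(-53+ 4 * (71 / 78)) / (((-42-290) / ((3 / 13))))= 0.03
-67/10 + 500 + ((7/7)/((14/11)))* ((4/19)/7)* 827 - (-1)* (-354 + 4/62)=45862133/288610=158.91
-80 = -80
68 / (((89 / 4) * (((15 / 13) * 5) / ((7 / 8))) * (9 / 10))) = 6188 / 12015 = 0.52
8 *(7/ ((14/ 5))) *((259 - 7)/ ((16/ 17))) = 5355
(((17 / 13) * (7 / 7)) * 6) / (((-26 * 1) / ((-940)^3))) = 42359784000 / 169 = 250649609.47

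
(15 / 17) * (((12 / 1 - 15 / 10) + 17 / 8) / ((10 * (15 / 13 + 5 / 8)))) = 0.63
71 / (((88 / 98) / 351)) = 1221129 / 44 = 27752.93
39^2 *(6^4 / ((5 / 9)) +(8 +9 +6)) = 17915859 / 5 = 3583171.80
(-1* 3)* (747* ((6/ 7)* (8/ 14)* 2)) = -107568/ 49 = -2195.27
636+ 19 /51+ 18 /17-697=-3038 /51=-59.57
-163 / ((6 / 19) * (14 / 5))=-15485 / 84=-184.35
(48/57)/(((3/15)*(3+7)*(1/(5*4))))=160/19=8.42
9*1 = 9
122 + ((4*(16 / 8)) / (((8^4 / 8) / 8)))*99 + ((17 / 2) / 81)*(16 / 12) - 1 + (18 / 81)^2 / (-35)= 9084259 / 68040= 133.51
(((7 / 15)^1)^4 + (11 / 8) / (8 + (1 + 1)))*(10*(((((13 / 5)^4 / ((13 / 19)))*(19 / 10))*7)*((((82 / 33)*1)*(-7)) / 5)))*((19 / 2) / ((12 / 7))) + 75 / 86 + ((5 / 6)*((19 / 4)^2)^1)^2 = -21595115577859015067 / 689634000000000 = -31313.88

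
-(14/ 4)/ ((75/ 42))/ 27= -49/ 675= -0.07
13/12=1.08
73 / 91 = 0.80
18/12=3/2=1.50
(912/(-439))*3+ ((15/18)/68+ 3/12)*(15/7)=-2369807/417928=-5.67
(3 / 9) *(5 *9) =15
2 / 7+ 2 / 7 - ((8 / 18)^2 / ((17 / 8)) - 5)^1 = 52807 / 9639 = 5.48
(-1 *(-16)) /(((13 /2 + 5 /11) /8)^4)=15352201216 /547981281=28.02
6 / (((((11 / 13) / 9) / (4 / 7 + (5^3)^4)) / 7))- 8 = 1199707033970 / 11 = 109064275815.45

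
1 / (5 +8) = 1 / 13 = 0.08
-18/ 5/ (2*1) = -9/ 5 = -1.80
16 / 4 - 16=-12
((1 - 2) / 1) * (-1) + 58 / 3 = 61 / 3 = 20.33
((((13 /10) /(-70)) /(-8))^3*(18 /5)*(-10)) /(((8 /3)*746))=-59319 /262019072000000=-0.00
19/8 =2.38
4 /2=2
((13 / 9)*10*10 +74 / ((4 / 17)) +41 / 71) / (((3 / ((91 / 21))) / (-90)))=-38172485 / 639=-59737.85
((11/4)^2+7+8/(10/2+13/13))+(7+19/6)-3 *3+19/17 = 4945/272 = 18.18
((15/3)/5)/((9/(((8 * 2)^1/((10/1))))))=8/45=0.18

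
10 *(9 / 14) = 45 / 7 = 6.43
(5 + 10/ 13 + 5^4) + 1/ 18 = 147613/ 234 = 630.82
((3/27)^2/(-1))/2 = -1/162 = -0.01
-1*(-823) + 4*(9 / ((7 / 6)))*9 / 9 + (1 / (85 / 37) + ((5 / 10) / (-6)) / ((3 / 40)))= 4568786 / 5355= 853.18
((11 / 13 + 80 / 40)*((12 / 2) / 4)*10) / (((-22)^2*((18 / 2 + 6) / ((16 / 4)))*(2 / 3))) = 111 / 3146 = 0.04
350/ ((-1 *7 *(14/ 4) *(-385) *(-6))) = -10/ 1617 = -0.01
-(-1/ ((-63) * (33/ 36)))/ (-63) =4/ 14553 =0.00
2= 2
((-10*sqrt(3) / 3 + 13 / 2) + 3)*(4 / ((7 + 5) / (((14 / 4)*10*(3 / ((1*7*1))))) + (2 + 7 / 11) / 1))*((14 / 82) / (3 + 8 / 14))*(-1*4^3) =-187264 / 5535 + 39424*sqrt(3) / 3321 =-13.27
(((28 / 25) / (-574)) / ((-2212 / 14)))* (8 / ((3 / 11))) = 88 / 242925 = 0.00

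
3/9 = 1/3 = 0.33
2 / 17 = 0.12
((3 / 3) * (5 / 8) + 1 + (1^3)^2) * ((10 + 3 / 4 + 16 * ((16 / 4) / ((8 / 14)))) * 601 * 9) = 55772199 / 32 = 1742881.22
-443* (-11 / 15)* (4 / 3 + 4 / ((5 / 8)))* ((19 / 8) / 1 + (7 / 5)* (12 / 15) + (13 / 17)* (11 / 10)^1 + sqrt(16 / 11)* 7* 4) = 2083436531 / 191250 + 5755456* sqrt(11) / 225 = 95732.40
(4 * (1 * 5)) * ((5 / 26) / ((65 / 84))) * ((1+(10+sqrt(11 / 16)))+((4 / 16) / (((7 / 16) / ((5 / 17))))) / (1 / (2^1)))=210 * sqrt(11) / 169+161880 / 2873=60.47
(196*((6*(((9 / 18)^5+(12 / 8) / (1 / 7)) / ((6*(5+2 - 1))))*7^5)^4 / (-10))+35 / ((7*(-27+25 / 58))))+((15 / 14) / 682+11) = -185494715446335468362608072268603983 / 12496833431470080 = -14843337431321958083.55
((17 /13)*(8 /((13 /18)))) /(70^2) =612 /207025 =0.00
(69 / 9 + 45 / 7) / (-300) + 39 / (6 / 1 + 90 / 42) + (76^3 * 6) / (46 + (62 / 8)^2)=24837.80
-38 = -38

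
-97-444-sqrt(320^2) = -861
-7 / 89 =-0.08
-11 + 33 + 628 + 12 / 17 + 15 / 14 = 155123 / 238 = 651.78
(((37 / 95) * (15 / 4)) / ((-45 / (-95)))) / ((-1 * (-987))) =37 / 11844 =0.00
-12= -12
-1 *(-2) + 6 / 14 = 17 / 7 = 2.43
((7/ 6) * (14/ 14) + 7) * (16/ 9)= 392/ 27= 14.52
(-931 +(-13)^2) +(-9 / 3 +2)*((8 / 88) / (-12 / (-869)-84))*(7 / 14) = -111227537 / 145968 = -762.00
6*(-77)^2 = 35574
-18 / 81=-2 / 9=-0.22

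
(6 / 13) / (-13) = -6 / 169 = -0.04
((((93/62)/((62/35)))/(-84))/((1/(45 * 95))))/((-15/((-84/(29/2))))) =-16.64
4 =4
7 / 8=0.88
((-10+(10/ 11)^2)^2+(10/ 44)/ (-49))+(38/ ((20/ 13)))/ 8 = 5006765823/ 57392720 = 87.24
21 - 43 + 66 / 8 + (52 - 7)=125 / 4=31.25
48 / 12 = 4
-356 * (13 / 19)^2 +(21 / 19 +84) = -29441 / 361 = -81.55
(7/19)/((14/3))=3/38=0.08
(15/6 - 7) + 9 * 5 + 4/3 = 251/6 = 41.83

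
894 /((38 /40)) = 941.05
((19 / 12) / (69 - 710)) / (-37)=19 / 284604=0.00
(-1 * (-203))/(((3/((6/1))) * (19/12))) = 4872/19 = 256.42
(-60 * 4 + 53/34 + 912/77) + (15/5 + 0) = -585377/2618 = -223.60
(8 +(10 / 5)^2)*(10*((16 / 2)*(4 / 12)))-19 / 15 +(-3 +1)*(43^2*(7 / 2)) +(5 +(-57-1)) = -190159 / 15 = -12677.27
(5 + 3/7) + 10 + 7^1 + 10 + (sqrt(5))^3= 5 * sqrt(5) + 227/7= 43.61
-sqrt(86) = -9.27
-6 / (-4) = 3 / 2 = 1.50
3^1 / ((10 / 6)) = 9 / 5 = 1.80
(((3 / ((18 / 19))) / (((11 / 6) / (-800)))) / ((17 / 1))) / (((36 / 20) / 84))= -2128000 / 561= -3793.23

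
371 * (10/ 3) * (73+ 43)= 430360/ 3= 143453.33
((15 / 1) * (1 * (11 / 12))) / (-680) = -11 / 544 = -0.02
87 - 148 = -61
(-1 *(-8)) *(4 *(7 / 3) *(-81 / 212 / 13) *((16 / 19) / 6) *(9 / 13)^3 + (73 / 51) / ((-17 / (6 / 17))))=-48033681200 / 141302434351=-0.34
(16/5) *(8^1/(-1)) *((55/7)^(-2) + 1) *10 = -786944/3025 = -260.15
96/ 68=24/ 17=1.41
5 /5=1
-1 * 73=-73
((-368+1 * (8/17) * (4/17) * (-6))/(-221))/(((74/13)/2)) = 106544/181781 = 0.59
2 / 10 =1 / 5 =0.20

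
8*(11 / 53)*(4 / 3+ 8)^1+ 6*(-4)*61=-230312 / 159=-1448.50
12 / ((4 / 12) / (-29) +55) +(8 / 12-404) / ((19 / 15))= -7230841 / 22724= -318.20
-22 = -22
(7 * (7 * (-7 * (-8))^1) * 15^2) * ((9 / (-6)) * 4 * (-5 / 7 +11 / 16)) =99225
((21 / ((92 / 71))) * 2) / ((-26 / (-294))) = 366.52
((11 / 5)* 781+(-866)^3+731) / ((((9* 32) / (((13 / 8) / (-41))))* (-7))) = -21107432021 / 1653120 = -12768.24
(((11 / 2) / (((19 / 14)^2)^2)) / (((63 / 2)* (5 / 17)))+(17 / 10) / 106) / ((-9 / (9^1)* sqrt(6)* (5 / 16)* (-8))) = 47501077* sqrt(6) / 3729787020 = 0.03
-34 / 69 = -0.49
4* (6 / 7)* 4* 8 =768 / 7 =109.71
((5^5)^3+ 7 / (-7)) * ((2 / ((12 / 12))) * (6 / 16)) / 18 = 1271565755.17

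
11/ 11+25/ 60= 17/ 12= 1.42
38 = 38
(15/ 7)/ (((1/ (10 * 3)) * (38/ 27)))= 6075/ 133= 45.68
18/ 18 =1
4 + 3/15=21/5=4.20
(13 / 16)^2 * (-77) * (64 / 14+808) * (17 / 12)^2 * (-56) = 297099803 / 64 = 4642184.42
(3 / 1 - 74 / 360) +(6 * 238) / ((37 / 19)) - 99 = 4243031 / 6660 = 637.09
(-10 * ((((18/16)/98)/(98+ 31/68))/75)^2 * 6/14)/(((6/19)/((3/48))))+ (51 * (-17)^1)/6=-3483446847353249419/24106898597600000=-144.50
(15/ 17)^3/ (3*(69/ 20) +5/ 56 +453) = 945000/ 637525619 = 0.00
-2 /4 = -1 /2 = -0.50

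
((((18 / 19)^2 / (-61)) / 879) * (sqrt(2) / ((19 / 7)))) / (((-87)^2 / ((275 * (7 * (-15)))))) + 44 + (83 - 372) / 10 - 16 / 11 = 2425500 * sqrt(2) / 103098952787 + 1501 / 110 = 13.65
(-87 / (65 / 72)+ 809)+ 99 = 52756 / 65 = 811.63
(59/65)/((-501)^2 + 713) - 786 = -12860068201/16361410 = -786.00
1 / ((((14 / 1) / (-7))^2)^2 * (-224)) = -1 / 3584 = -0.00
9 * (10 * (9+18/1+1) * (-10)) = -25200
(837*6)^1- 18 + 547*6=8286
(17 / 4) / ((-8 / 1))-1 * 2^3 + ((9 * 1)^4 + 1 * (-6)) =209487 / 32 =6546.47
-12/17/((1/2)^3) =-96/17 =-5.65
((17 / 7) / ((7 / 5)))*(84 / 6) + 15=275 / 7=39.29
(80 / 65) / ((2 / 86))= 688 / 13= 52.92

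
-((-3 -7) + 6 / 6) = 9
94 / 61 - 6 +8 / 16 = -483 / 122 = -3.96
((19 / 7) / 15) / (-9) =-19 / 945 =-0.02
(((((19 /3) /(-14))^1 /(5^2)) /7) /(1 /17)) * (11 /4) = -3553 /29400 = -0.12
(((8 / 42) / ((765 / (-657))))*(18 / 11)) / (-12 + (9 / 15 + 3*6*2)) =-584 / 53669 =-0.01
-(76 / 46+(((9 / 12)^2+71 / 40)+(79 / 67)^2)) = -44437189 / 8259760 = -5.38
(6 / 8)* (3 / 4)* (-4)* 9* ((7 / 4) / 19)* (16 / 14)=-81 / 38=-2.13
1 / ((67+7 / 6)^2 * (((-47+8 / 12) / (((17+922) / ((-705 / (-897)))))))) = -30322188 / 5464233865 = -0.01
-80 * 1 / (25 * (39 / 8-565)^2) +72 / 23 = 7228546408 / 2309126515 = 3.13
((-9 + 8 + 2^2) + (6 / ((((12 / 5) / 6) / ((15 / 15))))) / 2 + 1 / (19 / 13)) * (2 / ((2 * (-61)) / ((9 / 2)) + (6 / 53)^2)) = -10744425 / 13016368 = -0.83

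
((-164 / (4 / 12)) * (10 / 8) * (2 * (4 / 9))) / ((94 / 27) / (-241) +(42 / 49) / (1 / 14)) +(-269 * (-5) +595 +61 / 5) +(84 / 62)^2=71516695279 / 37474195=1908.43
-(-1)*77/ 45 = 77/ 45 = 1.71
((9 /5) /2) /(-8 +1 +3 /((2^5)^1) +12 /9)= -432 /2675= -0.16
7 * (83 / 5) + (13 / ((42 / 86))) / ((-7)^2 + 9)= 710453 / 6090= 116.66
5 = 5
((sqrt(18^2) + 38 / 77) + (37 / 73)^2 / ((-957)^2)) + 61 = 2715809428114 / 34163915247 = 79.49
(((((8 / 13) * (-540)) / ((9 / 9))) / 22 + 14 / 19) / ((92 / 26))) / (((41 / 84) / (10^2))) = -163959600 / 197087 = -831.91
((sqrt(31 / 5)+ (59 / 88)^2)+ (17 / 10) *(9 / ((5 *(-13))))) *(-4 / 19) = -4 *sqrt(155) / 95 - 538909 / 11954800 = -0.57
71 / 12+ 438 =5327 / 12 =443.92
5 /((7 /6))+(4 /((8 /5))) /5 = 4.79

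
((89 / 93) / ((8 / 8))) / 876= 89 / 81468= 0.00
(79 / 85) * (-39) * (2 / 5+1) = -21567 / 425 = -50.75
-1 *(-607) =607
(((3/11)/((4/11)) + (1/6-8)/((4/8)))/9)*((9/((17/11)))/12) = -0.80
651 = 651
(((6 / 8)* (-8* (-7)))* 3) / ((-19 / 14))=-1764 / 19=-92.84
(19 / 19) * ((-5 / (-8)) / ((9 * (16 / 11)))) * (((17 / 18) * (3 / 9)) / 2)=0.01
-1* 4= -4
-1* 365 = -365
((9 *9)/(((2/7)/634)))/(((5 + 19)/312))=2336607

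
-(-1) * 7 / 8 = 7 / 8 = 0.88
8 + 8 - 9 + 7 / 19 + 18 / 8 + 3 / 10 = 3769 / 380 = 9.92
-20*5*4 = -400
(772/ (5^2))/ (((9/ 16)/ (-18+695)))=8362304/ 225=37165.80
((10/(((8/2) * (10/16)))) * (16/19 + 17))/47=1356/893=1.52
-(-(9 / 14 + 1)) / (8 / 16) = 23 / 7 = 3.29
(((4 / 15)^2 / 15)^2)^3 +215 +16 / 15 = 319323172212982194511591 / 1477891880035400390625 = 216.07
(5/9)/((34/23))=115/306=0.38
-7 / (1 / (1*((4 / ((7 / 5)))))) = -20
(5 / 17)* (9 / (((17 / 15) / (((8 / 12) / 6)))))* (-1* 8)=-600 / 289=-2.08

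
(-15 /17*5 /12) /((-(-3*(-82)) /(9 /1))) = 75 /5576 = 0.01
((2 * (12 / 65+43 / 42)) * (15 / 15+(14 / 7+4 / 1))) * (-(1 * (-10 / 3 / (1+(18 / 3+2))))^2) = -2.32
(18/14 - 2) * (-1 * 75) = 375/7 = 53.57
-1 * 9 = -9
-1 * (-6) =6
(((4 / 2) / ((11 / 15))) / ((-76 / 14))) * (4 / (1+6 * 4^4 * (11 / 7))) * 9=-26460 / 3532727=-0.01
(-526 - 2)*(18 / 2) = -4752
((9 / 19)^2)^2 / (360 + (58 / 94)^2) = 14493249 / 103746072001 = 0.00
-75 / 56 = -1.34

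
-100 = -100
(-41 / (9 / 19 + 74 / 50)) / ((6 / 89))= -1733275 / 5568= -311.29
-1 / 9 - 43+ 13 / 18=-763 / 18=-42.39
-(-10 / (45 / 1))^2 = -4 / 81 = -0.05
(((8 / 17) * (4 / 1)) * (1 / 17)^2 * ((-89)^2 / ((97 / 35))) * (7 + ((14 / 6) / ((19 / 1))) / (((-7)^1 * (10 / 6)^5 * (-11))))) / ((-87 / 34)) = -16224079637248 / 318577524375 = -50.93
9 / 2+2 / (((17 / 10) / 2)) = 233 / 34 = 6.85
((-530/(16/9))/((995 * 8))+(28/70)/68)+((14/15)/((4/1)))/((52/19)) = 2266609/42219840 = 0.05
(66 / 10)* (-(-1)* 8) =264 / 5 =52.80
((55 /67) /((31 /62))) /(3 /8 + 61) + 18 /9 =66674 /32897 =2.03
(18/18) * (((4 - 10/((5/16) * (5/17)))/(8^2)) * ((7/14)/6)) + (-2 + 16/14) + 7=40363/6720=6.01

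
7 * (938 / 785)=6566 / 785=8.36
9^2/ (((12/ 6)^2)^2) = 81/ 16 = 5.06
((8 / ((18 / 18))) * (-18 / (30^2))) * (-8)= 32 / 25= 1.28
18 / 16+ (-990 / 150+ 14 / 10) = -163 / 40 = -4.08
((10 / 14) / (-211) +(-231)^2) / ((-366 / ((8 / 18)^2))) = -630513536 / 21893571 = -28.80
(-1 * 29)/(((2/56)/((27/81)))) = -812/3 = -270.67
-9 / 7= -1.29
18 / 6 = 3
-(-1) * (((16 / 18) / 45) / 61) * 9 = 8 / 2745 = 0.00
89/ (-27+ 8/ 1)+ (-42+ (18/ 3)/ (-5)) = -47.88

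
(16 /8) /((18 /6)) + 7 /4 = 29 /12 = 2.42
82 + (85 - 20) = 147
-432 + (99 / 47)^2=-944487 / 2209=-427.56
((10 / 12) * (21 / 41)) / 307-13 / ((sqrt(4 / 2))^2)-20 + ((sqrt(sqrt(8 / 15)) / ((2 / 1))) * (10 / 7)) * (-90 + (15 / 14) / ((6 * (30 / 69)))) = -5017 * 30^(3 / 4) / 1176-333538 / 12587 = -81.18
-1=-1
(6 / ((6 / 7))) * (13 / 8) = 91 / 8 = 11.38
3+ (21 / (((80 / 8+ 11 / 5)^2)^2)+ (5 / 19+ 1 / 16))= 14002135251 / 4209135664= 3.33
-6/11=-0.55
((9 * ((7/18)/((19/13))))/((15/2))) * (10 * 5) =910/57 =15.96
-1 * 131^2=-17161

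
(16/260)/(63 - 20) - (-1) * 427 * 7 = 8354259/2795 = 2989.00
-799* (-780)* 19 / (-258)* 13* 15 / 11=-384838350 / 473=-813611.73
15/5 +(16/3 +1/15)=8.40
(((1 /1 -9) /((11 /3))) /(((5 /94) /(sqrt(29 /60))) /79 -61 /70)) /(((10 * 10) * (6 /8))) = 29109920 * sqrt(435) /16364386004131+2731465717232 /81821930020655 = 0.03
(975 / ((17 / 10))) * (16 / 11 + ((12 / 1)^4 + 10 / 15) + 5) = 2224699750 / 187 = 11896790.11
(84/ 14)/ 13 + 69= 903/ 13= 69.46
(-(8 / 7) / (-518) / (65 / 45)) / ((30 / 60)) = 72 / 23569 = 0.00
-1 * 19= -19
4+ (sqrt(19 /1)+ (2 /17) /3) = 206 /51+ sqrt(19) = 8.40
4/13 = 0.31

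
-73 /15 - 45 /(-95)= -1252 /285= -4.39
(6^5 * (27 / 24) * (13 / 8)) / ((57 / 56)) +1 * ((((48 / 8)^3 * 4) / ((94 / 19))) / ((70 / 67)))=441735012 / 31255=14133.26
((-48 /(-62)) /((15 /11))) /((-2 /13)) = -3.69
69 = 69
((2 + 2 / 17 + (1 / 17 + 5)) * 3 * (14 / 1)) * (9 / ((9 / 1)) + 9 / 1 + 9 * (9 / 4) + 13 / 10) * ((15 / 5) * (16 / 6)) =6466488 / 85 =76076.33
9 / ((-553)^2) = 9 / 305809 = 0.00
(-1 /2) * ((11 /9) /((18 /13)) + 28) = -4679 /324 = -14.44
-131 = -131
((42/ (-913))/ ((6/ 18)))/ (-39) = 42/ 11869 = 0.00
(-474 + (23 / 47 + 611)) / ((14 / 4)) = 39.28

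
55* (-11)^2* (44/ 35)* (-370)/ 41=-21668680/ 287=-75500.63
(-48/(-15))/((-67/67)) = -16/5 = -3.20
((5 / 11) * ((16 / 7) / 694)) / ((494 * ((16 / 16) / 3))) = 60 / 6599593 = 0.00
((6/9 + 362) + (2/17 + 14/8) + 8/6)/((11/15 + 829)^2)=5597775/10533398288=0.00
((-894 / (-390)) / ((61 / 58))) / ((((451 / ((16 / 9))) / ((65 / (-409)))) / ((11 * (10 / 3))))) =-0.05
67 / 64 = 1.05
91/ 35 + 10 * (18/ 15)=73/ 5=14.60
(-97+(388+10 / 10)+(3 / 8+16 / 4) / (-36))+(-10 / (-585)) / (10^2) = 27319841 / 93600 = 291.88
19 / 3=6.33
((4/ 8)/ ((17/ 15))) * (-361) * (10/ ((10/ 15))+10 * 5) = -351975/ 34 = -10352.21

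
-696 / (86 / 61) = -21228 / 43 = -493.67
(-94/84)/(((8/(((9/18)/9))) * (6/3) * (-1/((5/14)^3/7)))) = 5875/232339968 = 0.00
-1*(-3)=3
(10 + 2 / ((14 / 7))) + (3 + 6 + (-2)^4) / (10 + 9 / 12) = 573 / 43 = 13.33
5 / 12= 0.42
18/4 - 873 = -868.50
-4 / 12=-1 / 3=-0.33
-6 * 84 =-504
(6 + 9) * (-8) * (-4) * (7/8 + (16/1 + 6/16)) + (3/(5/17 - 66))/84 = 258965263/31276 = 8280.00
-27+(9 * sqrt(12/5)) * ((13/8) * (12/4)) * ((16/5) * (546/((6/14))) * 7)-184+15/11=-2306/11+12520872 * sqrt(15)/25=1939515.51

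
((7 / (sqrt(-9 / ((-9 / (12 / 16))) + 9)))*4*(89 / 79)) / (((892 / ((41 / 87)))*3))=51086*sqrt(39) / 179323443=0.00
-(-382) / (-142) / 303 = -191 / 21513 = -0.01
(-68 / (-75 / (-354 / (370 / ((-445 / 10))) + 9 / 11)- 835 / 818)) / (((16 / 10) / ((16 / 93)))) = 2.66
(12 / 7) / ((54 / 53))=106 / 63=1.68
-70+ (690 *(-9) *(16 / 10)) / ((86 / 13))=-67594 / 43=-1571.95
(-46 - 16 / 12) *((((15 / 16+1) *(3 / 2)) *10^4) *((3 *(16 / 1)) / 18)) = -11005000 / 3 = -3668333.33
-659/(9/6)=-439.33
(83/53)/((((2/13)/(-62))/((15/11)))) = -501735/583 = -860.61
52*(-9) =-468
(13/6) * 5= 65/6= 10.83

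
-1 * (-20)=20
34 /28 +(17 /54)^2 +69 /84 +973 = 4976113 /5103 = 975.13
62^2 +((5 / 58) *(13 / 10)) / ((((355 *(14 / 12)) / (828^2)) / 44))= 865248932 / 72065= 12006.51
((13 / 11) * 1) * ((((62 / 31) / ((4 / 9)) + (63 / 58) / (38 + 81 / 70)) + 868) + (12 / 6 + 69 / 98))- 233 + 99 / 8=278914688425 / 342756568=813.74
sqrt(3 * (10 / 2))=sqrt(15)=3.87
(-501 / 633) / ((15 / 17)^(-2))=-37575 / 60979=-0.62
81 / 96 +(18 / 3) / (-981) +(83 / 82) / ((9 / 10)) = 2525615 / 1287072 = 1.96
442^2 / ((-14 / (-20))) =1953640 / 7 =279091.43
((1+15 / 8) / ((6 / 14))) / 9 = 0.75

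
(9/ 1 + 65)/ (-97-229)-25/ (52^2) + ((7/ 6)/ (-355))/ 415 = -46021305557/ 194801365200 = -0.24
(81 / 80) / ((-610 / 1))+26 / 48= 79057 / 146400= 0.54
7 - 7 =0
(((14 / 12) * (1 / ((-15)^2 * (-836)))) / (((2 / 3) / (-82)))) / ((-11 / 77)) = -2009 / 376200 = -0.01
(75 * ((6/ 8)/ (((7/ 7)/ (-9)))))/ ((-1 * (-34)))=-2025/ 136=-14.89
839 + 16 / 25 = 20991 / 25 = 839.64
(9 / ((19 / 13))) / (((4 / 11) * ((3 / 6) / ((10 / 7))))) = 6435 / 133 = 48.38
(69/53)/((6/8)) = 92/53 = 1.74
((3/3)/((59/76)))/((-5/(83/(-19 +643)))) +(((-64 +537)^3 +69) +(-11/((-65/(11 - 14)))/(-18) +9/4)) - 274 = 811667121251/7670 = 105823614.24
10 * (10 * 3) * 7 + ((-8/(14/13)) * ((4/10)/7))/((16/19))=1028753/490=2099.50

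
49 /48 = 1.02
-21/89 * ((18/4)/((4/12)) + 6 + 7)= -1113/178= -6.25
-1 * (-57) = 57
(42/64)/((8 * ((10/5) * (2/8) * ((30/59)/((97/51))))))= 40061/65280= 0.61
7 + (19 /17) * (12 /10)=8.34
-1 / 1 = -1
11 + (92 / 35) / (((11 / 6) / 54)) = 34043 / 385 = 88.42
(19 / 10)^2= 361 / 100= 3.61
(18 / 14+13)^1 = 100 / 7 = 14.29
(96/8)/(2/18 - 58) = -108/521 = -0.21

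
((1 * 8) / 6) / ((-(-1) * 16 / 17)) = 17 / 12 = 1.42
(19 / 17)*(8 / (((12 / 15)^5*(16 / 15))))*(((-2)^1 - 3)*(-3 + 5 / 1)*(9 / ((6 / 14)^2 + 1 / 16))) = -1963828125 / 209984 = -9352.28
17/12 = 1.42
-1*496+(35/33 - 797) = -42634/33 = -1291.94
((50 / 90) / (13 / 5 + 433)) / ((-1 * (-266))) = 25 / 5214132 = 0.00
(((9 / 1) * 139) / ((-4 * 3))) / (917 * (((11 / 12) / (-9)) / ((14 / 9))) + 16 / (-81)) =67554 / 39035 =1.73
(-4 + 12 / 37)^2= 18496 / 1369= 13.51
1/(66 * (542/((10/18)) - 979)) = -5/1122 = -0.00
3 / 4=0.75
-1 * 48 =-48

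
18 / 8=9 / 4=2.25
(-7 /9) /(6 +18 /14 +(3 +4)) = -49 /900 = -0.05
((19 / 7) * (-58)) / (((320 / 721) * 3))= -56753 / 480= -118.24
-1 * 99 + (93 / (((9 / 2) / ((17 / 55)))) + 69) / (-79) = -1302904 / 13035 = -99.95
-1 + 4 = 3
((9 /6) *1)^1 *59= 177 /2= 88.50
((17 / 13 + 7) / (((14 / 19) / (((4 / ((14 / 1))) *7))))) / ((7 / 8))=25.77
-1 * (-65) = 65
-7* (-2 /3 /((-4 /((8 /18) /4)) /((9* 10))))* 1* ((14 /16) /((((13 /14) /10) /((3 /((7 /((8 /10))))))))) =-490 /13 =-37.69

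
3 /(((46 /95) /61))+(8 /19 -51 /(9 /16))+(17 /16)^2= 96931967 /335616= 288.82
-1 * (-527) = 527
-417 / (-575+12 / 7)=2919 / 4013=0.73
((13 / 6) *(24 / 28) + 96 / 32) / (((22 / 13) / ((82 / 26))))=697 / 77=9.05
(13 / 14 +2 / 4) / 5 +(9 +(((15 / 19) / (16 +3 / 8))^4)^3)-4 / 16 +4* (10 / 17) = 306463083239541705274729895052357387425774541 / 26909505187607793707913125785071141932239196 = 11.39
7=7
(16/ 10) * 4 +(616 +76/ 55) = 34308/ 55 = 623.78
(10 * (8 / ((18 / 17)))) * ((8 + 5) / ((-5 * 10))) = -884 / 45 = -19.64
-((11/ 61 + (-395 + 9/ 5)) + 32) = 110111/ 305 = 361.02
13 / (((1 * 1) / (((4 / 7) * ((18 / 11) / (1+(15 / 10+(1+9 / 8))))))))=2.63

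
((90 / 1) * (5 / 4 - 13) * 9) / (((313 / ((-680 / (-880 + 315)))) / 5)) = -6471900 / 35369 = -182.98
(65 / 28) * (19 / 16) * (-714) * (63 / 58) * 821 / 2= -3257773155 / 3712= -877632.85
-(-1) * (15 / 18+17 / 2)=28 / 3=9.33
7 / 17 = 0.41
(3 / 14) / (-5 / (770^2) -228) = -25410 / 27036241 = -0.00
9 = 9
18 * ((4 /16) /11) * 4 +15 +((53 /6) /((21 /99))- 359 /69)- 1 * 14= 415225 /10626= 39.08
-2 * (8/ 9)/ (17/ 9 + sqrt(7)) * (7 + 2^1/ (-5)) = 4488/ 695 - 2376 * sqrt(7)/ 695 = -2.59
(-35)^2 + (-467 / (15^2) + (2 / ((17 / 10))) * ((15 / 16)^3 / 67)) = 320930477963 / 262425600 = 1222.94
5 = 5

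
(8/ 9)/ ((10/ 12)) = 16/ 15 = 1.07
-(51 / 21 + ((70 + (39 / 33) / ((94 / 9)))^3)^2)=-1016291404323849534740021243175 / 8555024794381438912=-118794676666.67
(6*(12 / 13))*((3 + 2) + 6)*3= 2376 / 13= 182.77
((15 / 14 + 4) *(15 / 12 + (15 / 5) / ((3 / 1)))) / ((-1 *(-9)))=71 / 56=1.27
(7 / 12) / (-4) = -7 / 48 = -0.15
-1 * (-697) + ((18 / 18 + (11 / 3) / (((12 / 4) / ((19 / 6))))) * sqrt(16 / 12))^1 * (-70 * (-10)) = 697 + 184100 * sqrt(3) / 81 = 4633.67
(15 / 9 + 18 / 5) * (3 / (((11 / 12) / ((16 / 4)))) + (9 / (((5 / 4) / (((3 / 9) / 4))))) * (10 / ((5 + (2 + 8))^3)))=12799738 / 185625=68.95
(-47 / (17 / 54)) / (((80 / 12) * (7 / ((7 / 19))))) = -3807 / 3230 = -1.18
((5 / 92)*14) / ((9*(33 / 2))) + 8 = 54683 / 6831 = 8.01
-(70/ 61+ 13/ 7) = -1283/ 427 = -3.00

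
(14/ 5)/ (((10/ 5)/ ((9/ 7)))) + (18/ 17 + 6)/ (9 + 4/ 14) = 2829/ 1105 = 2.56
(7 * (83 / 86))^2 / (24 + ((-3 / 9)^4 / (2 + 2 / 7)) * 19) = 109369764 / 57757213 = 1.89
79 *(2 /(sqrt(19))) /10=3.62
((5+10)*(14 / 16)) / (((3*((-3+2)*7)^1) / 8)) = -5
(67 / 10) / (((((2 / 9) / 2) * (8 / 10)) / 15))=9045 / 8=1130.62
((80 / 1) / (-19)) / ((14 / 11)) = -440 / 133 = -3.31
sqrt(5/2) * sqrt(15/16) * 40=25 * sqrt(6)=61.24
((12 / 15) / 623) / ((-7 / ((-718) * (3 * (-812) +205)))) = -6407432 / 21805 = -293.85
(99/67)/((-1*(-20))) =99/1340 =0.07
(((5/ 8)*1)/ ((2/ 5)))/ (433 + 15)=25/ 7168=0.00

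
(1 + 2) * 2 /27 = 2 /9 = 0.22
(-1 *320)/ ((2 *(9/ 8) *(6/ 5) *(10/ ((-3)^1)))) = 320/ 9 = 35.56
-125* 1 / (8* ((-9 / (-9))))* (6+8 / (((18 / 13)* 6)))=-108.80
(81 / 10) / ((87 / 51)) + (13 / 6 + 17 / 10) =1499 / 174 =8.61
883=883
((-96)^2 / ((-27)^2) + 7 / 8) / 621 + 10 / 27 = 157799 / 402408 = 0.39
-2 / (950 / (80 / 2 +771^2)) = -594481 / 475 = -1251.54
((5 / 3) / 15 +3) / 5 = 28 / 45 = 0.62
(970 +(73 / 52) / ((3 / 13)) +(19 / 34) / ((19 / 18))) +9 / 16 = 797375 / 816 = 977.18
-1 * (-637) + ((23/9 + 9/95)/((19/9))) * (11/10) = 5761388/9025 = 638.38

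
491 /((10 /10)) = 491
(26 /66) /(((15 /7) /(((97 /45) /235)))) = 8827 /5234625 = 0.00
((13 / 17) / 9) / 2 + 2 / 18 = 47 / 306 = 0.15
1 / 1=1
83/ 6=13.83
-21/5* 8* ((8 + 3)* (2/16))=-46.20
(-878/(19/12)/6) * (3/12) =-439/19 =-23.11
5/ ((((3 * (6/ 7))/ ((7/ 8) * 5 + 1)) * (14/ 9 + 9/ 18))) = 1505/ 296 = 5.08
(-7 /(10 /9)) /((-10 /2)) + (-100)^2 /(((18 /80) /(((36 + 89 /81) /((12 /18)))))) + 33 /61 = 1833051334799 /741150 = 2473252.83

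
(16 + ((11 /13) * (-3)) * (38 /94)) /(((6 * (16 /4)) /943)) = 8627507 /14664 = 588.35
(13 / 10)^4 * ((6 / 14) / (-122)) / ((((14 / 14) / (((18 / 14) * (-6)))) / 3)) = 6940323 / 29890000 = 0.23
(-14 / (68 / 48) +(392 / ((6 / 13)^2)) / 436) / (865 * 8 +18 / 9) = -188839 / 230876388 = -0.00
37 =37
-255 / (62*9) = -85 / 186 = -0.46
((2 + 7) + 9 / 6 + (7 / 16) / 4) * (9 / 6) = 2037 / 128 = 15.91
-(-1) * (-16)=-16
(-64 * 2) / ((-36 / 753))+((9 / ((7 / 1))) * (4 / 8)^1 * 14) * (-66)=6250 / 3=2083.33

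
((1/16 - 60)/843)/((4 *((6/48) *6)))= -959/40464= -0.02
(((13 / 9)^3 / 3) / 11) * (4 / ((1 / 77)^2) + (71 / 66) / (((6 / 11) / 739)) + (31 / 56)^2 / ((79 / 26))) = 61658162590609 / 26819898336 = 2298.97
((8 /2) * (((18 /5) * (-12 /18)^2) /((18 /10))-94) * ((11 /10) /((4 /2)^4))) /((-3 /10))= 4609 /54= 85.35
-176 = -176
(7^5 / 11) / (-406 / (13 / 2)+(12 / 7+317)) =1529437 / 256509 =5.96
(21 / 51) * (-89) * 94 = -58562 / 17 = -3444.82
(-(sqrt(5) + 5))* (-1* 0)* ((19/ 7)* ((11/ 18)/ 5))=0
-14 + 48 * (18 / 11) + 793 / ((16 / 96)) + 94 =54082 / 11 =4916.55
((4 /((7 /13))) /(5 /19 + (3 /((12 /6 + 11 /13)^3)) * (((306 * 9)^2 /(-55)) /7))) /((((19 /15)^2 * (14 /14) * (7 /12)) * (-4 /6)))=586713699000 /126310611669487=0.00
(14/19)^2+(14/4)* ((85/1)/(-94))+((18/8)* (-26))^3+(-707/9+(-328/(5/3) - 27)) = -1224718388941/6108120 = -200506.60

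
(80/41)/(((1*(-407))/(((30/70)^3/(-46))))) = 1080/131643743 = 0.00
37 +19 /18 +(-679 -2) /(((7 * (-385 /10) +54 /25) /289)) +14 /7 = 186765707 /240606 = 776.23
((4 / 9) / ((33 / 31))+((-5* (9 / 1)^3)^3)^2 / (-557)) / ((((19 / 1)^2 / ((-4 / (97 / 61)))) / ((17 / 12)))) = 722304634851366598016954609 / 17378481879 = 41563160688057164.10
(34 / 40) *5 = 17 / 4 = 4.25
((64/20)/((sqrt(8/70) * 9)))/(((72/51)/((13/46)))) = 221 * sqrt(35)/6210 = 0.21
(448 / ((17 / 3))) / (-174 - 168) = -224 / 969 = -0.23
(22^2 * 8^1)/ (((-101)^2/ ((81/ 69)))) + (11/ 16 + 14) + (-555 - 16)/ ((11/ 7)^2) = -98158368483/ 454230128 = -216.10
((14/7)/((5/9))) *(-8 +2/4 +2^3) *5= 9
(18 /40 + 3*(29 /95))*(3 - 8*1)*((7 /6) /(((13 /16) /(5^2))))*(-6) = 363300 /247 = 1470.85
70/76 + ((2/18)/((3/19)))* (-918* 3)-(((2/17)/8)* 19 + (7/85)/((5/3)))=-62578271/32300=-1937.41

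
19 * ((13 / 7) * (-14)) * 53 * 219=-5733858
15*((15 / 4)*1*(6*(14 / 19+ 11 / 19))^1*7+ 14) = 126105 / 38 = 3318.55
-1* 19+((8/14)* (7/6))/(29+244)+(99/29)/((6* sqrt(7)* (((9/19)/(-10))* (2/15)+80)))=-15559/819+15675* sqrt(7)/15426782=-18.99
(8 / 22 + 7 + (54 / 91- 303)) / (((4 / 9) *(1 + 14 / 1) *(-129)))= 0.34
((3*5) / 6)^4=625 / 16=39.06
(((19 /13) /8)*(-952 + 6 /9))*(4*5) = -3476.03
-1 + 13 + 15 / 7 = 99 / 7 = 14.14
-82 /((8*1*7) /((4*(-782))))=32062 /7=4580.29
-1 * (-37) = 37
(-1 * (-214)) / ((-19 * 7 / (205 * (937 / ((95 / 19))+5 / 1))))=-8440588 / 133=-63463.07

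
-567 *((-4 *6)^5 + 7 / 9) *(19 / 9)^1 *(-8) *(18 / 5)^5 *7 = -1008557977840632576 / 3125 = -322738552909002.42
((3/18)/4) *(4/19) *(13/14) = 0.01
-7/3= -2.33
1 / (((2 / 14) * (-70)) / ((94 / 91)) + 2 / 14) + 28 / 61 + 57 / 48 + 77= 120274319 / 1531344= 78.54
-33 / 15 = -11 / 5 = -2.20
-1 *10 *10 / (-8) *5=125 / 2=62.50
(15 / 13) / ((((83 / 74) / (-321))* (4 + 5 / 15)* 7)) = -1068930 / 98189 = -10.89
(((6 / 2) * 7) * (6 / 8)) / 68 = 63 / 272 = 0.23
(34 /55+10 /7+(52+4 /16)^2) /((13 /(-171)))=-2877894603 /80080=-35937.74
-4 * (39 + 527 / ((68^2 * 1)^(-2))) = -45071940764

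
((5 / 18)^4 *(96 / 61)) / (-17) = -1250 / 2267919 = -0.00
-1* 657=-657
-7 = -7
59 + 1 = 60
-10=-10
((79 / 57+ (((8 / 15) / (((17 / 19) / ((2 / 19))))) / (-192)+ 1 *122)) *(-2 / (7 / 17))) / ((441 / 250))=-179341025 / 527877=-339.74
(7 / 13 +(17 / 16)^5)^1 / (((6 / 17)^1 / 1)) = 5.36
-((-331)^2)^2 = -12003612721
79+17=96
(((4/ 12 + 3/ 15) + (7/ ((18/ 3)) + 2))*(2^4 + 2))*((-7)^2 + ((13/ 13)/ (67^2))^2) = 65761168338/ 20151121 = 3263.40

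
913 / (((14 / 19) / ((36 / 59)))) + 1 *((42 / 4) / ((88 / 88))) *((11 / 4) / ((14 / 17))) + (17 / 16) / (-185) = 120888043 / 152810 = 791.10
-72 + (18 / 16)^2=-4527 / 64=-70.73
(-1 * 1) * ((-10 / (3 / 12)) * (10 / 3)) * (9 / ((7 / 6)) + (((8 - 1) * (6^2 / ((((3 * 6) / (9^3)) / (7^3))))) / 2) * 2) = 3267288000 / 7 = 466755428.57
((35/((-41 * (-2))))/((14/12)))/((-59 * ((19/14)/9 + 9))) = -1890/2789107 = -0.00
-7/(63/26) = -26/9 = -2.89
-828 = -828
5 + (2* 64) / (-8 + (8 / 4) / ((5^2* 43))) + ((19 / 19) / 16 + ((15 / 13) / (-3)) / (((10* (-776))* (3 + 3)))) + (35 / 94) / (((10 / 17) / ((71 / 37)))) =-978072260441 / 100556659424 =-9.73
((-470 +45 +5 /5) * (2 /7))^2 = 719104 /49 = 14675.59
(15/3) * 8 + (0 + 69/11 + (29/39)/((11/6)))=6675/143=46.68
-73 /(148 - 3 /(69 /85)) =-0.51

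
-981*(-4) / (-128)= -981 / 32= -30.66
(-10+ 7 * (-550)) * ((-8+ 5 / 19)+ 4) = 274060 / 19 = 14424.21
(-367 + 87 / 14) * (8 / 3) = -20204 / 21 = -962.10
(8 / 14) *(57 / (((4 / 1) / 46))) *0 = 0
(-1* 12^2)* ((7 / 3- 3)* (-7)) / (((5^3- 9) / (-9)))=1512 / 29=52.14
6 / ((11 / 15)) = 90 / 11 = 8.18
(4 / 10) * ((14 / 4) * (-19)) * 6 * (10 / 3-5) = 266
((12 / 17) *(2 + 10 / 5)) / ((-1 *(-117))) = 16 / 663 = 0.02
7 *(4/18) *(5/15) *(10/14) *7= 70/27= 2.59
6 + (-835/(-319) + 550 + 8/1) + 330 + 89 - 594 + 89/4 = 528095/1276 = 413.87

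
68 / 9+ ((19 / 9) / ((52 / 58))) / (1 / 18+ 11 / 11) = 1145 / 117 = 9.79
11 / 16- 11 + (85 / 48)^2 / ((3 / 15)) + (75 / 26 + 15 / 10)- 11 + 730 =21827561 / 29952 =728.75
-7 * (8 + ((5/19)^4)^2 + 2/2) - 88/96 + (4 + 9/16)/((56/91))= -368493417300577/6521688207744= -56.50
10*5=50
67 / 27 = 2.48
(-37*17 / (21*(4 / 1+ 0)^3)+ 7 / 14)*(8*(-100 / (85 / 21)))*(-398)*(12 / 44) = 128355 / 187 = 686.39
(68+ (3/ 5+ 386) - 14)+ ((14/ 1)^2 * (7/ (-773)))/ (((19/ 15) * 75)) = 32354089/ 73435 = 440.58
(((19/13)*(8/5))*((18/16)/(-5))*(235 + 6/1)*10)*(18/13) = -1483596/845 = -1755.73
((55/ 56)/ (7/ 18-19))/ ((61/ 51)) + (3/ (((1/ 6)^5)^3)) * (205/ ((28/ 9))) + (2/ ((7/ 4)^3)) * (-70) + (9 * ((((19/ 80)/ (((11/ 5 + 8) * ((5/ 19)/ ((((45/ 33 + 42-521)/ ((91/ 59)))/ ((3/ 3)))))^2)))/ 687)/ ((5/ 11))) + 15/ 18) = 92945496059052.54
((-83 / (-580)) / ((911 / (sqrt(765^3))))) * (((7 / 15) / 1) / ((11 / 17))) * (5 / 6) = 503727 * sqrt(85) / 2324872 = 2.00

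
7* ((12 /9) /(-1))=-28 /3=-9.33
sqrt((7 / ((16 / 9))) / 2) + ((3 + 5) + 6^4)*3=3*sqrt(14) / 8 + 3912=3913.40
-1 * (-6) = 6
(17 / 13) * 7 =119 / 13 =9.15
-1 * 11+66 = 55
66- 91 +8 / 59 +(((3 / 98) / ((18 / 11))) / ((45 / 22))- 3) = -21742981 / 780570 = -27.86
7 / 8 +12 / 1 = 103 / 8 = 12.88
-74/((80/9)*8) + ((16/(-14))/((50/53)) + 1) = -14023/11200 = -1.25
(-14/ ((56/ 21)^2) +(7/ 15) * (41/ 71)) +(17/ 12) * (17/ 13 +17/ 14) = 5810359/ 3101280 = 1.87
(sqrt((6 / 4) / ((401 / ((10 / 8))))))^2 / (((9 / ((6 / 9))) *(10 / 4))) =1 / 7218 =0.00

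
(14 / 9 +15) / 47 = 149 / 423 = 0.35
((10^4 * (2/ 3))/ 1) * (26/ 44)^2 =845000/ 363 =2327.82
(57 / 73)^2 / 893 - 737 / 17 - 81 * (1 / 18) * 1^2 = -407497487 / 8515742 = -47.85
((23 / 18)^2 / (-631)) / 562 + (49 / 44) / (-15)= -0.07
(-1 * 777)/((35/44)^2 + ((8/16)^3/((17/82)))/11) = -1130.08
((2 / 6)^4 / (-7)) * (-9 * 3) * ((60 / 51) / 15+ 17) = 871 / 1071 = 0.81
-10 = -10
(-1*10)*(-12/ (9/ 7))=280/ 3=93.33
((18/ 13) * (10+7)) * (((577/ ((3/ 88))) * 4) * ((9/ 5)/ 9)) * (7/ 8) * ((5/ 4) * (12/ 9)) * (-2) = -12084688/ 13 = -929591.38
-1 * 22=-22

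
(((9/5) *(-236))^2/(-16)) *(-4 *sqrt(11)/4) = 281961 *sqrt(11)/25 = 37406.35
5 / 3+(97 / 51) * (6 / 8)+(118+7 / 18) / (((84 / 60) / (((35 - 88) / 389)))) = -8.43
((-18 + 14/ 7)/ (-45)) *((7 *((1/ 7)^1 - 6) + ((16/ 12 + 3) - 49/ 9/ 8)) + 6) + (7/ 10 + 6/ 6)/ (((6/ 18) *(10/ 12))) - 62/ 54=-12502/ 2025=-6.17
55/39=1.41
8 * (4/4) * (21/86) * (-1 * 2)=-168/43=-3.91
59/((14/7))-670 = -1281/2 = -640.50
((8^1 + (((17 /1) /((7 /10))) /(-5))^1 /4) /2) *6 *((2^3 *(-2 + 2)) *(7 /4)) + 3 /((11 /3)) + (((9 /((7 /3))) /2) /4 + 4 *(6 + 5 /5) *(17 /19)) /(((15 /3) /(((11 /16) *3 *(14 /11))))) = 951297 /66880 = 14.22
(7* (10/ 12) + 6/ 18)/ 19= 37/ 114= 0.32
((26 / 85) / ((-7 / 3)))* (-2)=156 / 595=0.26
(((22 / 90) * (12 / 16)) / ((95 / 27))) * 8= 198 / 475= 0.42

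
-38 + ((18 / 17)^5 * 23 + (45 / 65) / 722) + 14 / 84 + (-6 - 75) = -1763604734081 / 19990166703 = -88.22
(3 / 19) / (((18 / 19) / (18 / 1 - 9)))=3 / 2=1.50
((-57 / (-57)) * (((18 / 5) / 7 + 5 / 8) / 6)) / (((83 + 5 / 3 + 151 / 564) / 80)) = 59972 / 335321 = 0.18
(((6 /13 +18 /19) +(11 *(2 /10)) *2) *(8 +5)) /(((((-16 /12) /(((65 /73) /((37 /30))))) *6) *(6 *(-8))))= 233155 /1642208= 0.14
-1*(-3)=3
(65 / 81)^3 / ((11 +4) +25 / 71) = 3899675 / 115854138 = 0.03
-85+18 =-67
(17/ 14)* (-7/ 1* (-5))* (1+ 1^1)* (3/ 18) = 85/ 6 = 14.17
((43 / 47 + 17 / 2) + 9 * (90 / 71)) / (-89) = -138975 / 593986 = -0.23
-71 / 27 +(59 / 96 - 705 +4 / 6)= -610285 / 864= -706.35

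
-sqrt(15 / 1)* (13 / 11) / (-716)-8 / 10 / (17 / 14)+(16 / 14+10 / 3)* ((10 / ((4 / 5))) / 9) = 13* sqrt(15) / 7876+89291 / 16065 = 5.56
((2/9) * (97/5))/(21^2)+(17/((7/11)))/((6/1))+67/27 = 275593/39690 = 6.94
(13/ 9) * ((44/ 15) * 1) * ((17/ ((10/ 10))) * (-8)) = -77792/ 135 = -576.24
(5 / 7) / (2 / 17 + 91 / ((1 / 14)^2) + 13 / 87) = 0.00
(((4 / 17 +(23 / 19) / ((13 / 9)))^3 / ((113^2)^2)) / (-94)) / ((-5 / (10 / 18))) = 91550911843 / 10212257593330313728194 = 0.00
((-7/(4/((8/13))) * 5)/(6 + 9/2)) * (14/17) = -280/663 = -0.42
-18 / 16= -1.12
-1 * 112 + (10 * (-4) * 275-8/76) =-211130/19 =-11112.11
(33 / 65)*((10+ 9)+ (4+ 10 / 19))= 14751 / 1235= 11.94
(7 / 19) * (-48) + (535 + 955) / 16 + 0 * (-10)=11467 / 152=75.44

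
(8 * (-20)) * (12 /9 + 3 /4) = -1000 /3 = -333.33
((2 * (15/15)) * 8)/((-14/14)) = -16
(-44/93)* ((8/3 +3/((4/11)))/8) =-0.65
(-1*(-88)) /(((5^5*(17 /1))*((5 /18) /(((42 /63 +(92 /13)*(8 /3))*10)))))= 804672 /690625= 1.17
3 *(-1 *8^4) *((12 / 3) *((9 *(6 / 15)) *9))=-7962624 / 5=-1592524.80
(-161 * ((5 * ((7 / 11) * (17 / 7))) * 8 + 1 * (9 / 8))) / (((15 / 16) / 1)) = -1783558 / 165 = -10809.44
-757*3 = -2271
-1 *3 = -3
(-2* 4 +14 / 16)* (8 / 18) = -19 / 6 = -3.17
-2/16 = -1/8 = -0.12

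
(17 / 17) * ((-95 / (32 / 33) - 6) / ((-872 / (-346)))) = -41.25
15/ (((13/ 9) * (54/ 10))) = 25/ 13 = 1.92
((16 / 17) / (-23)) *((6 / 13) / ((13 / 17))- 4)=9184 / 66079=0.14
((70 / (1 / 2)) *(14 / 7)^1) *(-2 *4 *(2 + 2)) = -8960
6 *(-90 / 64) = -135 / 16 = -8.44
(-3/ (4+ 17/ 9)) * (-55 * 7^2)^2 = -3700031.60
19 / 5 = 3.80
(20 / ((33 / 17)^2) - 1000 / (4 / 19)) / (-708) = 2583485 / 385506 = 6.70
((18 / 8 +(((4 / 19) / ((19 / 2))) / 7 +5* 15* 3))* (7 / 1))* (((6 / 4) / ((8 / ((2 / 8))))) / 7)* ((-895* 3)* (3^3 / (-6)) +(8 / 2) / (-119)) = 19816592673075 / 153965056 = 128708.38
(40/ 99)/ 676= 10/ 16731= 0.00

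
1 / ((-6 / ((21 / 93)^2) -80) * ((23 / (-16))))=392 / 111389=0.00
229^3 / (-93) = -12008989 / 93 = -129128.91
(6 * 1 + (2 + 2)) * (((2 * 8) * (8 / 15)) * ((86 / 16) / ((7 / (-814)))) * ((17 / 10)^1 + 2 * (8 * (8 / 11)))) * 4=-99583872 / 35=-2845253.49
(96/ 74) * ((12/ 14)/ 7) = 288/ 1813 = 0.16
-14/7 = -2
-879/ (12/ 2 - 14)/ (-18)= -293/ 48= -6.10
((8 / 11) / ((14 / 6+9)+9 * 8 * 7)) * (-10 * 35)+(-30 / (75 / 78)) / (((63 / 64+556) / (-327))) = 27011735304 / 1515532205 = 17.82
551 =551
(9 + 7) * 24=384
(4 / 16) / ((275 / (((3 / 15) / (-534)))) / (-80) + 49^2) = 2 / 92633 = 0.00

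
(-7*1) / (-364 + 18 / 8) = 28 / 1447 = 0.02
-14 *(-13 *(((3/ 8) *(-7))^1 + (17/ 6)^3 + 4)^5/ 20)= 2183282964737931875/ 29386561536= 74295285.01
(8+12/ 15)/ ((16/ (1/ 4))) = 11/ 80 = 0.14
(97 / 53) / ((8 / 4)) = 97 / 106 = 0.92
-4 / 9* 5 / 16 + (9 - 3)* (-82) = -17717 / 36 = -492.14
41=41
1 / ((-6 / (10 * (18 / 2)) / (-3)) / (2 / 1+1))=135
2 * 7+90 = 104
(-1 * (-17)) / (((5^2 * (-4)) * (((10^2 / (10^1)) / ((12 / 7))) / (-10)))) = 51 / 175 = 0.29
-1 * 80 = -80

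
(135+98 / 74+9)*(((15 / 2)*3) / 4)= 241965 / 296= 817.45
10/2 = 5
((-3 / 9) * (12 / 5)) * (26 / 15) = -104 / 75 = -1.39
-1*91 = -91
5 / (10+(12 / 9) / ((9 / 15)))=9 / 22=0.41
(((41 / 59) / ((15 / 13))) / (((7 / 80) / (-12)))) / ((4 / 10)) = -85280 / 413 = -206.49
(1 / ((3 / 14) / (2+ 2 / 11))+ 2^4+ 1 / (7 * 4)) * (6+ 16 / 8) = 209.74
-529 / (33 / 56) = -29624 / 33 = -897.70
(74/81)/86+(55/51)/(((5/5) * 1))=64484/59211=1.09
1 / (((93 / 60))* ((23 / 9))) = 180 / 713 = 0.25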